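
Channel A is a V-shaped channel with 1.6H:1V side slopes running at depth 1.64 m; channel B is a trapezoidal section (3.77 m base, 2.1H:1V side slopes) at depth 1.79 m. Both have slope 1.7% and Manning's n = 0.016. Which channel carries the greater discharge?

channel B

Channel A: For a triangular section with side slope z = 1.6: A = zy² = 1.6×1.64² = 4.303 m²; P = 2y√(1+z²) = 2×1.64×1.887 = 6.189 m. Hydraulic radius R = A/P = 4.303/6.189 = 0.6954 m. Q_A = (1/0.016)·4.303·0.6954^(2/3)·√0.017 = 27.52 m³/s.
Channel B: With bottom width b = 3.77 m and side slope z = 2.1: A = (b + zy)y = (3.77 + 2.1×1.79)×1.79 = 13.48 m²; P = b + 2y√(1+z²) = 3.77 + 2×1.79×2.326 = 12.1 m. Hydraulic radius R = A/P = 13.48/12.1 = 1.114 m. Q_B = (1/0.016)·13.48·1.114^(2/3)·√0.017 = 118 m³/s.
Q_A = 27.52 m³/s vs Q_B = 118 m³/s, so channel B carries more.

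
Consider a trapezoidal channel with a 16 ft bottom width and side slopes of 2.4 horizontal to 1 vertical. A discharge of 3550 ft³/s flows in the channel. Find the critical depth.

At critical depth, Q² T / (g A³) = 1, i.e. A³/T = Q²/g = 3550²/32.2 = 391400.
At y = 9.56 ft: A³/T = 833900 — over.
At y = 7.9 ft: A³/T = 390700 — matches.

y_c = 7.9 ft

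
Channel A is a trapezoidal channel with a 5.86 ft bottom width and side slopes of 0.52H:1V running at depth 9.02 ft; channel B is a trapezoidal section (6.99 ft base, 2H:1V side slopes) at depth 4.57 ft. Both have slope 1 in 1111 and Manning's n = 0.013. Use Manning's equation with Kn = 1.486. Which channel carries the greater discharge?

Channel A: With bottom width b = 5.86 ft and side slope z = 0.52: A = (b + zy)y = (5.86 + 0.52×9.02)×9.02 = 95.16 ft²; P = b + 2y√(1+z²) = 5.86 + 2×9.02×1.127 = 26.19 ft. Hydraulic radius R = A/P = 95.16/26.19 = 3.633 ft. Q_A = (1.486/0.013)·95.16·3.633^(2/3)·√0.0009001 = 771.3 ft³/s.
Channel B: With bottom width b = 6.99 ft and side slope z = 2: A = (b + zy)y = (6.99 + 2×4.57)×4.57 = 73.71 ft²; P = b + 2y√(1+z²) = 6.99 + 2×4.57×2.236 = 27.43 ft. Hydraulic radius R = A/P = 73.71/27.43 = 2.688 ft. Q_B = (1.486/0.013)·73.71·2.688^(2/3)·√0.0009001 = 488.7 ft³/s.
Q_A = 771.3 ft³/s vs Q_B = 488.7 ft³/s, so channel A carries more.

channel A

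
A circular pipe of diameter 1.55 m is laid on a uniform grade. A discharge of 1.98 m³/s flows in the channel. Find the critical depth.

At critical depth, Q² T / (g A³) = 1, i.e. A³/T = Q²/g = 1.98²/9.81 = 0.3996.
Trying y = 0.63 m: A³/T = 0.2452 — too small.
Trying y = 0.904 m: A³/T = 0.9757 — too large.
Trying y = 0.716 m: A³/T = 0.4003 — matches.

y_c = 0.716 m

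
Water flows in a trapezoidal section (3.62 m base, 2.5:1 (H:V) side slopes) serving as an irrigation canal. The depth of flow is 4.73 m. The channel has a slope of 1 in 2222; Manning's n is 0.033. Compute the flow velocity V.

V = 1.19 m/s

With bottom width b = 3.62 m and side slope z = 2.5: A = (b + zy)y = (3.62 + 2.5×4.73)×4.73 = 73.05 m²; P = b + 2y√(1+z²) = 3.62 + 2×4.73×2.693 = 29.09 m.
Hydraulic radius R = A/P = 73.05/29.09 = 2.511 m.
From Manning's equation, V = (1/n) R^(2/3) S^(1/2) = (1/0.033) × 2.511^(2/3) × 0.00045^(1/2) = 1.19 m/s.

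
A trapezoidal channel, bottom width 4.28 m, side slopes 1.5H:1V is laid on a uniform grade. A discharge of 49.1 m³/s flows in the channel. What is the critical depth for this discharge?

At critical depth, Q² T / (g A³) = 1, i.e. A³/T = Q²/g = 49.1²/9.81 = 245.8.
Try y = 1.38 m: A³/T = 79.92 — too small.
Try y = 2.37 m: A³/T = 562.1 — too large.
Try y = 1.89 m: A³/T = 244.4 — close enough.

y_c = 1.89 m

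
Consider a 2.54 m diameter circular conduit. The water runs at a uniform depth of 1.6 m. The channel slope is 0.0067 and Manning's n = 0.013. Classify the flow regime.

For a circular section of diameter D = 2.54 m at depth y = 1.6 m, the central angle is θ = 2 arccos(1 − 2y/D) = 3.667 rad. Then A = (D²/8)(θ − sin θ) = 3.362 m² and P = Dθ/2 = 4.657 m.
Hydraulic radius R = A/P = 3.362/4.657 = 0.7219 m.
V = (1/n) R^(2/3) √S = (1/0.013) × 0.7219^(2/3) × √0.0067 = 5.067 m/s. Hydraulic depth D_h = A/T = 3.362/2.453 = 1.371 m.
Froude number Fr = V/√(g·D_h) = 5.067/√(9.81×1.371) = 1.38, which is greater than 1, so the flow is supercritical.

supercritical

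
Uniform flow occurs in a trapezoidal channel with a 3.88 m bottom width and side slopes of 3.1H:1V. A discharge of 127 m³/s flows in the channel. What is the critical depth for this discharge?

At critical depth, Q² T / (g A³) = 1, i.e. A³/T = Q²/g = 127²/9.81 = 1644.
Trying y = 3.15 m: A³/T = 3392 — too large.
Trying y = 2.27 m: A³/T = 847.7 — too small.
Trying y = 2.66 m: A³/T = 1647 — matches.

y_c = 2.66 m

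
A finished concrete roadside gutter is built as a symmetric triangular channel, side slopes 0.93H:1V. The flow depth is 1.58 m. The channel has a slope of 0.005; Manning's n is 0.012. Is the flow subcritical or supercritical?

For a triangular section with side slope z = 0.93: A = zy² = 0.93×1.58² = 2.322 m²; P = 2y√(1+z²) = 2×1.58×1.366 = 4.315 m.
Hydraulic radius R = A/P = 2.322/4.315 = 0.538 m.
V = (1/n) R^(2/3) √S = (1/0.012) × 0.538^(2/3) × √0.005 = 3.898 m/s. Hydraulic depth D_h = A/T = 2.322/2.939 = 0.79 m.
Froude number Fr = V/√(g·D_h) = 3.898/√(9.81×0.79) = 1.4, which is greater than 1, so the flow is supercritical.

supercritical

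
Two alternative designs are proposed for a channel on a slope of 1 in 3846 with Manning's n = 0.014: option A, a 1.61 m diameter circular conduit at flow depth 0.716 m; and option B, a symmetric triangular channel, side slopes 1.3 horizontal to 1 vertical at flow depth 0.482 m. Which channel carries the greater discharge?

Channel A: For a circular section of diameter D = 1.61 m at depth y = 0.716 m, the central angle is θ = 2 arccos(1 − 2y/D) = 2.92 rad. Then A = (D²/8)(θ − sin θ) = 0.8749 m² and P = Dθ/2 = 2.351 m. Hydraulic radius R = A/P = 0.8749/2.351 = 0.3722 m. Q_A = (1/0.014)·0.8749·0.3722^(2/3)·√0.00026 = 0.5214 m³/s.
Channel B: For a triangular section with side slope z = 1.3: A = zy² = 1.3×0.482² = 0.302 m²; P = 2y√(1+z²) = 2×0.482×1.64 = 1.581 m. Hydraulic radius R = A/P = 0.302/1.581 = 0.191 m. Q_B = (1/0.014)·0.302·0.191^(2/3)·√0.00026 = 0.1154 m³/s.
Q_A = 0.5214 m³/s vs Q_B = 0.1154 m³/s, so channel A carries more.

channel A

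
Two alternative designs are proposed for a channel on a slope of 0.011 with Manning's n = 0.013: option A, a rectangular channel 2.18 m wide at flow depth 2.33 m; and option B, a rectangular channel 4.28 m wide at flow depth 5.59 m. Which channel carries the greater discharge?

Channel A: Flow area A = b·y = 2.18 × 2.33 = 5.079 m². Wetted perimeter P = b + 2y = 2.18 + 2×2.33 = 6.84 m. Hydraulic radius R = A/P = 5.079/6.84 = 0.7426 m. Q_A = (1/0.013)·5.079·0.7426^(2/3)·√0.011 = 33.6 m³/s.
Channel B: Flow area A = b·y = 4.28 × 5.59 = 23.93 m². Wetted perimeter P = b + 2y = 4.28 + 2×5.59 = 15.46 m. Hydraulic radius R = A/P = 23.93/15.46 = 1.548 m. Q_B = (1/0.013)·23.93·1.548^(2/3)·√0.011 = 258.2 m³/s.
Q_A = 33.6 m³/s vs Q_B = 258.2 m³/s, so channel B carries more.

channel B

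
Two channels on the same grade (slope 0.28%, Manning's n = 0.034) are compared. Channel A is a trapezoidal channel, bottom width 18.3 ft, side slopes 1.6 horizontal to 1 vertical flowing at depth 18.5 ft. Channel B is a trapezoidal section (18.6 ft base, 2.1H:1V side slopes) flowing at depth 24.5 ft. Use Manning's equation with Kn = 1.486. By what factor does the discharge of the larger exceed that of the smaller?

Channel A: With bottom width b = 18.3 ft and side slope z = 1.6: A = (b + zy)y = (18.3 + 1.6×18.5)×18.5 = 886.2 ft²; P = b + 2y√(1+z²) = 18.3 + 2×18.5×1.887 = 88.11 ft. Hydraulic radius R = A/P = 886.2/88.11 = 10.06 ft. Q_A = (1.486/0.034)·886.2·10.06^(2/3)·√0.0028 = 9549 ft³/s.
Channel B: With bottom width b = 18.6 ft and side slope z = 2.1: A = (b + zy)y = (18.6 + 2.1×24.5)×24.5 = 1716 ft²; P = b + 2y√(1+z²) = 18.6 + 2×24.5×2.326 = 132.6 ft. Hydraulic radius R = A/P = 1716/132.6 = 12.95 ft. Q_B = (1.486/0.034)·1716·12.95^(2/3)·√0.0028 = 21880 ft³/s.
The larger discharge is 21880 ft³/s and the smaller is 9549 ft³/s; the ratio is 2.29.

2.29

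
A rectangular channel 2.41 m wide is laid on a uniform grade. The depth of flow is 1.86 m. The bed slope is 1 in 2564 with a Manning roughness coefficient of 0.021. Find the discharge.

Flow area A = b·y = 2.41 × 1.86 = 4.483 m². Wetted perimeter P = b + 2y = 2.41 + 2×1.86 = 6.13 m.
Hydraulic radius R = A/P = 4.483/6.13 = 0.7313 m.
Manning's equation: Q = (1/n) A R^(2/3) S^(1/2) = (1/0.021) × 4.483 × 0.7313^(2/3) × 0.00039^(1/2) = 3.42 m³/s.

Q = 3.42 m³/s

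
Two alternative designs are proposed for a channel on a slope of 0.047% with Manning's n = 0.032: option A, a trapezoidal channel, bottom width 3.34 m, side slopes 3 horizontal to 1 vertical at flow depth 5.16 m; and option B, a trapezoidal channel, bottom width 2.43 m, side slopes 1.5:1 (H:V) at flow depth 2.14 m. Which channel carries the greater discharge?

Channel A: With bottom width b = 3.34 m and side slope z = 3: A = (b + zy)y = (3.34 + 3×5.16)×5.16 = 97.11 m²; P = b + 2y√(1+z²) = 3.34 + 2×5.16×3.162 = 35.97 m. Hydraulic radius R = A/P = 97.11/35.97 = 2.699 m. Q_A = (1/0.032)·97.11·2.699^(2/3)·√0.00047 = 127.6 m³/s.
Channel B: With bottom width b = 2.43 m and side slope z = 1.5: A = (b + zy)y = (2.43 + 1.5×2.14)×2.14 = 12.07 m²; P = b + 2y√(1+z²) = 2.43 + 2×2.14×1.803 = 10.15 m. Hydraulic radius R = A/P = 12.07/10.15 = 1.19 m. Q_B = (1/0.032)·12.07·1.19^(2/3)·√0.00047 = 9.18 m³/s.
Q_A = 127.6 m³/s vs Q_B = 9.18 m³/s, so channel A carries more.

channel A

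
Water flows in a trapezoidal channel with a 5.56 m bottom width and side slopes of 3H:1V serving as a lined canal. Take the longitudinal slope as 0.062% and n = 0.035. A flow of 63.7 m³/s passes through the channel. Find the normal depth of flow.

y_n = 3.49 m

Manning's equation rearranged: A R^(2/3) = nQ / (1·√S) = 0.035 × 63.7 / (√0.00062) = 89.54.
At y = 2.89 m: A R^(2/3) = 59.16 — short.
At y = 4.15 m: A R^(2/3) = 132.1 — over.
At y = 3.49 m: A R^(2/3) = 89.53 — close enough.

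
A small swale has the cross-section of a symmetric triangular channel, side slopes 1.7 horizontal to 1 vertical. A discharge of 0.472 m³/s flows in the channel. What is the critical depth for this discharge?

At critical depth, Q² T / (g A³) = 1, i.e. A³/T = Q²/g = 0.472²/9.81 = 0.02271.
At y = 0.302 m: A³/T = 0.00363 — too small.
At y = 0.533 m: A³/T = 0.06216 — too large.
At y = 0.436 m: A³/T = 0.02277 — ≈ 0.02271.

y_c = 0.436 m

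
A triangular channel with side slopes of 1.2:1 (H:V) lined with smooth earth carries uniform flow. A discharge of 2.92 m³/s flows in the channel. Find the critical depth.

At critical depth, Q² T / (g A³) = 1, i.e. A³/T = Q²/g = 2.92²/9.81 = 0.8692.
Trying y = 0.724 m: A³/T = 0.1432 — too small.
Trying y = 1.04 m: A³/T = 0.876 — close enough.

y_c = 1.04 m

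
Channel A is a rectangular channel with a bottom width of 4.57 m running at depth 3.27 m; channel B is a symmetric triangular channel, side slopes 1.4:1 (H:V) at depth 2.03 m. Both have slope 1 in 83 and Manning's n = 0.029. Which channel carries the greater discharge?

Channel A: Flow area A = b·y = 4.57 × 3.27 = 14.94 m². Wetted perimeter P = b + 2y = 4.57 + 2×3.27 = 11.11 m. Hydraulic radius R = A/P = 14.94/11.11 = 1.345 m. Q_A = (1/0.029)·14.94·1.345^(2/3)·√0.01205 = 68.92 m³/s.
Channel B: For a triangular section with side slope z = 1.4: A = zy² = 1.4×2.03² = 5.769 m²; P = 2y√(1+z²) = 2×2.03×1.72 = 6.985 m. Hydraulic radius R = A/P = 5.769/6.985 = 0.8259 m. Q_B = (1/0.029)·5.769·0.8259^(2/3)·√0.01205 = 19.22 m³/s.
Q_A = 68.92 m³/s vs Q_B = 19.22 m³/s, so channel A carries more.

channel A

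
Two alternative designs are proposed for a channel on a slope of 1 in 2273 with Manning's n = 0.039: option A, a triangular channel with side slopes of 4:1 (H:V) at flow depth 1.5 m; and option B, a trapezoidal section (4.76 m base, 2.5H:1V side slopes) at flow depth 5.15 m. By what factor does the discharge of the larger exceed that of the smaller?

Channel A: For a triangular section with side slope z = 4: A = zy² = 4×1.5² = 9 m²; P = 2y√(1+z²) = 2×1.5×4.123 = 12.37 m. Hydraulic radius R = A/P = 9/12.37 = 0.7276 m. Q_A = (1/0.039)·9·0.7276^(2/3)·√0.0004399 = 3.916 m³/s.
Channel B: With bottom width b = 4.76 m and side slope z = 2.5: A = (b + zy)y = (4.76 + 2.5×5.15)×5.15 = 90.82 m²; P = b + 2y√(1+z²) = 4.76 + 2×5.15×2.693 = 32.49 m. Hydraulic radius R = A/P = 90.82/32.49 = 2.795 m. Q_B = (1/0.039)·90.82·2.795^(2/3)·√0.0004399 = 96.92 m³/s.
The larger discharge is 96.92 m³/s and the smaller is 3.916 m³/s; the ratio is 24.8.

24.8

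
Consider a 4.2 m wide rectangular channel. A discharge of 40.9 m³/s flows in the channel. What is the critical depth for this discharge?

For a rectangular channel, critical depth y_c = (q²/g)^(1/3) where q = Q/b = 40.9/4.2 = 9.738 m²/s.
So y_c = (9.738²/9.81)^(1/3) = 2.13 m.

y_c = 2.13 m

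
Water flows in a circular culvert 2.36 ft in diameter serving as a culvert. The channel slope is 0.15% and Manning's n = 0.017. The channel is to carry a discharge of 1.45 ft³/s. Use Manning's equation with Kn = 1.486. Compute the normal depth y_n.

y_n = 0.595 ft

Manning's equation rearranged: A R^(2/3) = nQ / (1.486·√S) = 0.017 × 1.45 / (1.486 × √0.0015) = 0.4283.
Trying y = 0.689 ft: A R^(2/3) = 0.5716 — high.
Trying y = 0.476 ft: A R^(2/3) = 0.2741 — low.
Trying y = 0.595 ft: A R^(2/3) = 0.4286 — matches.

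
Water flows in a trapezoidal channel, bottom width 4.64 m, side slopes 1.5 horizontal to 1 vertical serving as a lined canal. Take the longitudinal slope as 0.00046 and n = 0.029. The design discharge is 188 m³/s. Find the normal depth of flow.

y_n = 7.1 m

Manning's equation rearranged: A R^(2/3) = nQ / (1·√S) = 0.029 × 188 / (√0.00046) = 254.2.
Try y = 5.11 m: A R^(2/3) = 122.7 — low.
Try y = 7.1 m: A R^(2/3) = 254.5 — matches.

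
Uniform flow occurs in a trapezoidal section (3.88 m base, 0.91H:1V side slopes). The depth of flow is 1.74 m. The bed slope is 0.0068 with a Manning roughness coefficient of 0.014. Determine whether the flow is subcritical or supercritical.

With bottom width b = 3.88 m and side slope z = 0.91: A = (b + zy)y = (3.88 + 0.91×1.74)×1.74 = 9.506 m²; P = b + 2y√(1+z²) = 3.88 + 2×1.74×1.352 = 8.585 m.
Hydraulic radius R = A/P = 9.506/8.585 = 1.107 m.
V = (1/n) R^(2/3) √S = (1/0.014) × 1.107^(2/3) × √0.0068 = 6.304 m/s. Hydraulic depth D_h = A/T = 9.506/7.047 = 1.349 m.
Froude number Fr = V/√(g·D_h) = 6.304/√(9.81×1.349) = 1.73, which is greater than 1, so the flow is supercritical.

supercritical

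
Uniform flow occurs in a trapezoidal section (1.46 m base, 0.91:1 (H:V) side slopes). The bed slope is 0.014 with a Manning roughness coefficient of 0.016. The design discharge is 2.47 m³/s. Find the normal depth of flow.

y_n = 0.412 m

Manning's equation rearranged: A R^(2/3) = nQ / (1·√S) = 0.016 × 2.47 / (√0.014) = 0.334.
At y = 0.349 m: A R^(2/3) = 0.2515 — low.
At y = 0.491 m: A R^(2/3) = 0.4524 — high.
At y = 0.412 m: A R^(2/3) = 0.334 — ≈ 0.334.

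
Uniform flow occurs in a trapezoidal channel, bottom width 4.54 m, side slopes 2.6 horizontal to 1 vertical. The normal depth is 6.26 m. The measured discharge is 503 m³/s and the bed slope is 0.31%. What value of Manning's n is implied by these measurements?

n = 0.032

With bottom width b = 4.54 m and side slope z = 2.6: A = (b + zy)y = (4.54 + 2.6×6.26)×6.26 = 130.3 m²; P = b + 2y√(1+z²) = 4.54 + 2×6.26×2.786 = 39.42 m.
Hydraulic radius R = A/P = 130.3/39.42 = 3.306 m.
Rearranging Manning's equation: n = (1/Q) A R^(2/3) S^(1/2) = (1/503) × 130.3 × 3.306^(2/3) × √0.0031 = 0.032.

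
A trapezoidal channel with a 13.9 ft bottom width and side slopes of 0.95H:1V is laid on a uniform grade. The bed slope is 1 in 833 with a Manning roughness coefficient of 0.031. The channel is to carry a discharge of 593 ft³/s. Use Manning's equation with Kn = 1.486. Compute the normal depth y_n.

y_n = 6.74 ft

Manning's equation rearranged: A R^(2/3) = nQ / (1.486·√S) = 0.031 × 593 / (1.486 × √0.0012) = 357.
Try y = 5.43 ft: A R^(2/3) = 242.3 — too small.
Try y = 7.78 ft: A R^(2/3) = 463.7 — too large.
Try y = 6.74 ft: A R^(2/3) = 356.9 — close enough.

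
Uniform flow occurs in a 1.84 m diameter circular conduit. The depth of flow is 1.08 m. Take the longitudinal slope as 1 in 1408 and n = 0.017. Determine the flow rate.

For a circular section of diameter D = 1.84 m at depth y = 1.08 m, the central angle is θ = 2 arccos(1 − 2y/D) = 3.491 rad. Then A = (D²/8)(θ − sin θ) = 1.622 m² and P = Dθ/2 = 3.212 m.
Hydraulic radius R = A/P = 1.622/3.212 = 0.5051 m.
Manning's equation: Q = (1/n) A R^(2/3) S^(1/2) = (1/0.017) × 1.622 × 0.5051^(2/3) × 0.0007102^(1/2) = 1.61 m³/s.

Q = 1.61 m³/s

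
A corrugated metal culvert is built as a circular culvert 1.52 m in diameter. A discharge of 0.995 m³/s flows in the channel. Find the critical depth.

At critical depth, Q² T / (g A³) = 1, i.e. A³/T = Q²/g = 0.995²/9.81 = 0.1009.
Try y = 0.588 m: A³/T = 0.1839 — over.
Try y = 0.351 m: A³/T = 0.02488 — short.
Try y = 0.503 m: A³/T = 0.1007 — matches.

y_c = 0.503 m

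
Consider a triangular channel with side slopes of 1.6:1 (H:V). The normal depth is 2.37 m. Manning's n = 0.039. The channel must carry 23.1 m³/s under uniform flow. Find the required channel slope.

S = 0.00998

For a triangular section with side slope z = 1.6: A = zy² = 1.6×2.37² = 8.987 m²; P = 2y√(1+z²) = 2×2.37×1.887 = 8.943 m.
Hydraulic radius R = A/P = 8.987/8.943 = 1.005 m.
From Manning's equation, S = [nQ / (1 A R^(2/3))]² = [0.039 × 23.1 / (1 × 8.987 × 1.005^(2/3))]² = 0.00998.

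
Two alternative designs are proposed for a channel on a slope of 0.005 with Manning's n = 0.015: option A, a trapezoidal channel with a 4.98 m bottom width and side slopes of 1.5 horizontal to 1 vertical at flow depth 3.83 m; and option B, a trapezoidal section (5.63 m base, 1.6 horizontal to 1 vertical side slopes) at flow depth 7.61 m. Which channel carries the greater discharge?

channel B

Channel A: With bottom width b = 4.98 m and side slope z = 1.5: A = (b + zy)y = (4.98 + 1.5×3.83)×3.83 = 41.08 m²; P = b + 2y√(1+z²) = 4.98 + 2×3.83×1.803 = 18.79 m. Hydraulic radius R = A/P = 41.08/18.79 = 2.186 m. Q_A = (1/0.015)·41.08·2.186^(2/3)·√0.005 = 326.2 m³/s.
Channel B: With bottom width b = 5.63 m and side slope z = 1.6: A = (b + zy)y = (5.63 + 1.6×7.61)×7.61 = 135.5 m²; P = b + 2y√(1+z²) = 5.63 + 2×7.61×1.887 = 34.35 m. Hydraulic radius R = A/P = 135.5/34.35 = 3.945 m. Q_B = (1/0.015)·135.5·3.945^(2/3)·√0.005 = 1595 m³/s.
Q_A = 326.2 m³/s vs Q_B = 1595 m³/s, so channel B carries more.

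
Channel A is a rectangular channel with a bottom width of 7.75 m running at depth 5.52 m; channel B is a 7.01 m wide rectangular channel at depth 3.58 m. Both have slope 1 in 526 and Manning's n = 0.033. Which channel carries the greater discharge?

channel A

Channel A: Flow area A = b·y = 7.75 × 5.52 = 42.78 m². Wetted perimeter P = b + 2y = 7.75 + 2×5.52 = 18.79 m. Hydraulic radius R = A/P = 42.78/18.79 = 2.277 m. Q_A = (1/0.033)·42.78·2.277^(2/3)·√0.001901 = 97.82 m³/s.
Channel B: Flow area A = b·y = 7.01 × 3.58 = 25.1 m². Wetted perimeter P = b + 2y = 7.01 + 2×3.58 = 14.17 m. Hydraulic radius R = A/P = 25.1/14.17 = 1.771 m. Q_B = (1/0.033)·25.1·1.771^(2/3)·√0.001901 = 48.54 m³/s.
Q_A = 97.82 m³/s vs Q_B = 48.54 m³/s, so channel A carries more.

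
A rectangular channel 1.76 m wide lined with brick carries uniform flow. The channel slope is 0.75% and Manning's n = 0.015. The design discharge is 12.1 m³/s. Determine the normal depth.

y_n = 1.71 m

Manning's equation rearranged: A R^(2/3) = nQ / (1·√S) = 0.015 × 12.1 / (√0.0075) = 2.096.
At y = 2.04 m: A R^(2/3) = 2.596 — too large.
At y = 1.22 m: A R^(2/3) = 1.373 — too small.
At y = 1.71 m: A R^(2/3) = 2.096 — matches.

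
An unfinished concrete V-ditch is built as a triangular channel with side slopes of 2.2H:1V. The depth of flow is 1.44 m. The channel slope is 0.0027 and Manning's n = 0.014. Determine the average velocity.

V = 2.8 m/s

For a triangular section with side slope z = 2.2: A = zy² = 2.2×1.44² = 4.562 m²; P = 2y√(1+z²) = 2×1.44×2.417 = 6.96 m.
Hydraulic radius R = A/P = 4.562/6.96 = 0.6555 m.
From Manning's equation, V = (1/n) R^(2/3) S^(1/2) = (1/0.014) × 0.6555^(2/3) × 0.0027^(1/2) = 2.8 m/s.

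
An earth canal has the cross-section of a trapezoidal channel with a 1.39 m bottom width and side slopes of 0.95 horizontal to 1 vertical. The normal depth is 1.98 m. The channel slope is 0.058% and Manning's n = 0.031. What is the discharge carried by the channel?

Q = 4.85 m³/s

With bottom width b = 1.39 m and side slope z = 0.95: A = (b + zy)y = (1.39 + 0.95×1.98)×1.98 = 6.477 m²; P = b + 2y√(1+z²) = 1.39 + 2×1.98×1.379 = 6.852 m.
Hydraulic radius R = A/P = 6.477/6.852 = 0.9452 m.
Manning's equation: Q = (1/n) A R^(2/3) S^(1/2) = (1/0.031) × 6.477 × 0.9452^(2/3) × 0.00058^(1/2) = 4.85 m³/s.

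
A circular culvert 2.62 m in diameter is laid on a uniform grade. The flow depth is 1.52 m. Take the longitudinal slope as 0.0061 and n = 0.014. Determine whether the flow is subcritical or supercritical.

supercritical

For a circular section of diameter D = 2.62 m at depth y = 1.52 m, the central angle is θ = 2 arccos(1 − 2y/D) = 3.464 rad. Then A = (D²/8)(θ − sin θ) = 3.243 m² and P = Dθ/2 = 4.537 m.
Hydraulic radius R = A/P = 3.243/4.537 = 0.7148 m.
V = (1/n) R^(2/3) √S = (1/0.014) × 0.7148^(2/3) × √0.0061 = 4.46 m/s. Hydraulic depth D_h = A/T = 3.243/2.586 = 1.254 m.
Froude number Fr = V/√(g·D_h) = 4.46/√(9.81×1.254) = 1.27, which is greater than 1, so the flow is supercritical.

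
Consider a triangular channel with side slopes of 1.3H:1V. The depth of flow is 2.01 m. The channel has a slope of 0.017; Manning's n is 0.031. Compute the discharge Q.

Q = 19 m³/s

For a triangular section with side slope z = 1.3: A = zy² = 1.3×2.01² = 5.252 m²; P = 2y√(1+z²) = 2×2.01×1.64 = 6.593 m.
Hydraulic radius R = A/P = 5.252/6.593 = 0.7966 m.
Manning's equation: Q = (1/n) A R^(2/3) S^(1/2) = (1/0.031) × 5.252 × 0.7966^(2/3) × 0.017^(1/2) = 19 m³/s.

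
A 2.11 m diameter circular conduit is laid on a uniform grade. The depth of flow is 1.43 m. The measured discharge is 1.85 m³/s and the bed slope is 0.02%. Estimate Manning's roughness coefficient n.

n = 0.014

For a circular section of diameter D = 2.11 m at depth y = 1.43 m, the central angle is θ = 2 arccos(1 − 2y/D) = 3.868 rad. Then A = (D²/8)(θ − sin θ) = 2.523 m² and P = Dθ/2 = 4.081 m.
Hydraulic radius R = A/P = 2.523/4.081 = 0.6181 m.
Rearranging Manning's equation: n = (1/Q) A R^(2/3) S^(1/2) = (1/1.85) × 2.523 × 0.6181^(2/3) × √0.0002 = 0.014.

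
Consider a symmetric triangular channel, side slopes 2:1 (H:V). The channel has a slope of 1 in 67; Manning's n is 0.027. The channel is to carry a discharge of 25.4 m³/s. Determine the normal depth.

Manning's equation rearranged: A R^(2/3) = nQ / (1·√S) = 0.027 × 25.4 / (√0.01493) = 5.614.
At y = 2.23 m: A R^(2/3) = 9.928 — high.
At y = 1.3 m: A R^(2/3) = 2.354 — low.
At y = 1.8 m: A R^(2/3) = 5.607 — close enough.

y_n = 1.8 m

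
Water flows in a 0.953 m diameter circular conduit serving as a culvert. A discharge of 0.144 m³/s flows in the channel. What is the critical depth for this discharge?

At critical depth, Q² T / (g A³) = 1, i.e. A³/T = Q²/g = 0.144²/9.81 = 0.002114.
At y = 0.247 m: A³/T = 0.003781 — over.
At y = 0.187 m: A³/T = 0.001275 — short.
At y = 0.213 m: A³/T = 0.002122 — ≈ 0.002114.

y_c = 0.213 m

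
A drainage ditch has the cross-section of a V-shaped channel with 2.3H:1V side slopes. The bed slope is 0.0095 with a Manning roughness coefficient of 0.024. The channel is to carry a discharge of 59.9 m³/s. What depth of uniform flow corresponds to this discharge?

Manning's equation rearranged: A R^(2/3) = nQ / (1·√S) = 0.024 × 59.9 / (√0.0095) = 14.75.
Trying y = 1.99 m: A R^(2/3) = 8.569 — short.
Trying y = 2.44 m: A R^(2/3) = 14.76 — matches.

y_n = 2.44 m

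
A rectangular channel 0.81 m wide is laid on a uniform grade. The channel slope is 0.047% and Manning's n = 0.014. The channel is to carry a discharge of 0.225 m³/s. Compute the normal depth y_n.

y_n = 0.49 m

Manning's equation rearranged: A R^(2/3) = nQ / (1·√S) = 0.014 × 0.225 / (√0.00047) = 0.1453.
Try y = 0.372 m: A R^(2/3) = 0.1009 — short.
Try y = 0.49 m: A R^(2/3) = 0.1454 — close enough.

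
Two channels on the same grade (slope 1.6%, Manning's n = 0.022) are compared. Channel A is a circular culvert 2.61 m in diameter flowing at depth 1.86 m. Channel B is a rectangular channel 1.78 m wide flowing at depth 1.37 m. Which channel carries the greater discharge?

Channel A: For a circular section of diameter D = 2.61 m at depth y = 1.86 m, the central angle is θ = 2 arccos(1 − 2y/D) = 4.02 rad. Then A = (D²/8)(θ − sin θ) = 4.079 m² and P = Dθ/2 = 5.246 m. Hydraulic radius R = A/P = 4.079/5.246 = 0.7774 m. Q_A = (1/0.022)·4.079·0.7774^(2/3)·√0.016 = 19.83 m³/s.
Channel B: Flow area A = b·y = 1.78 × 1.37 = 2.439 m². Wetted perimeter P = b + 2y = 1.78 + 2×1.37 = 4.52 m. Hydraulic radius R = A/P = 2.439/4.52 = 0.5395 m. Q_B = (1/0.022)·2.439·0.5395^(2/3)·√0.016 = 9.292 m³/s.
Q_A = 19.83 m³/s vs Q_B = 9.292 m³/s, so channel A carries more.

channel A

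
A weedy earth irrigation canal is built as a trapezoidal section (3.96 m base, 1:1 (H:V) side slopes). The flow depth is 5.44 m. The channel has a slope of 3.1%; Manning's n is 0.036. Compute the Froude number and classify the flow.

supercritical

With bottom width b = 3.96 m and side slope z = 1: A = (b + zy)y = (3.96 + 1×5.44)×5.44 = 51.14 m²; P = b + 2y√(1+z²) = 3.96 + 2×5.44×1.414 = 19.35 m.
Hydraulic radius R = A/P = 51.14/19.35 = 2.643 m.
V = (1/n) R^(2/3) √S = (1/0.036) × 2.643^(2/3) × √0.031 = 9.35 m/s. Hydraulic depth D_h = A/T = 51.14/14.84 = 3.446 m.
Froude number Fr = V/√(g·D_h) = 9.35/√(9.81×3.446) = 1.61, which is greater than 1, so the flow is supercritical.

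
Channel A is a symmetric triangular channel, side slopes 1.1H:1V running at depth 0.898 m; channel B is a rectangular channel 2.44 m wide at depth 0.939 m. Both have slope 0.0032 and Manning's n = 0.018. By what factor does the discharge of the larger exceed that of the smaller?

3.53

Channel A: For a triangular section with side slope z = 1.1: A = zy² = 1.1×0.898² = 0.887 m²; P = 2y√(1+z²) = 2×0.898×1.487 = 2.67 m. Hydraulic radius R = A/P = 0.887/2.67 = 0.3322 m. Q_A = (1/0.018)·0.887·0.3322^(2/3)·√0.0032 = 1.337 m³/s.
Channel B: Flow area A = b·y = 2.44 × 0.939 = 2.291 m². Wetted perimeter P = b + 2y = 2.44 + 2×0.939 = 4.318 m. Hydraulic radius R = A/P = 2.291/4.318 = 0.5306 m. Q_B = (1/0.018)·2.291·0.5306^(2/3)·√0.0032 = 4.719 m³/s.
The larger discharge is 4.719 m³/s and the smaller is 1.337 m³/s; the ratio is 3.53.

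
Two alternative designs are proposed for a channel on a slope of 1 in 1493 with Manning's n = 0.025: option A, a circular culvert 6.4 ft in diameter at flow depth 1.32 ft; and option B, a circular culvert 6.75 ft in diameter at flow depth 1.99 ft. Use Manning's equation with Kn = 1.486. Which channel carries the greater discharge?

channel B

Channel A: For a circular section of diameter D = 6.4 ft at depth y = 1.32 ft, the central angle is θ = 2 arccos(1 − 2y/D) = 1.886 rad. Then A = (D²/8)(θ − sin θ) = 4.786 ft² and P = Dθ/2 = 6.034 ft. Hydraulic radius R = A/P = 4.786/6.034 = 0.7932 ft. Q_A = (1.486/0.025)·4.786·0.7932^(2/3)·√0.0006698 = 6.309 ft³/s.
Channel B: For a circular section of diameter D = 6.75 ft at depth y = 1.99 ft, the central angle is θ = 2 arccos(1 − 2y/D) = 2.296 rad. Then A = (D²/8)(θ − sin θ) = 8.813 ft² and P = Dθ/2 = 7.749 ft. Hydraulic radius R = A/P = 8.813/7.749 = 1.137 ft. Q_B = (1.486/0.025)·8.813·1.137^(2/3)·√0.0006698 = 14.77 ft³/s.
Q_A = 6.309 ft³/s vs Q_B = 14.77 ft³/s, so channel B carries more.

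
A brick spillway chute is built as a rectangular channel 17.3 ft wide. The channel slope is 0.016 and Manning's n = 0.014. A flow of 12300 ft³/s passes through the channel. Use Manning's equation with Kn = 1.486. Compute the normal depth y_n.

Manning's equation rearranged: A R^(2/3) = nQ / (1.486·√S) = 0.014 × 12300 / (1.486 × √0.016) = 916.1.
At y = 12.6 ft: A R^(2/3) = 648.3 — short.
At y = 20.7 ft: A R^(2/3) = 1196 — over.
At y = 16.6 ft: A R^(2/3) = 914.9 — ≈ 916.1.

y_n = 16.6 ft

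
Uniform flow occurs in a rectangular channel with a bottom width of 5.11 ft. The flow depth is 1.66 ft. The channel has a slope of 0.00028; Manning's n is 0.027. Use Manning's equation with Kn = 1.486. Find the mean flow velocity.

V = 0.925 ft/s

Flow area A = b·y = 5.11 × 1.66 = 8.483 ft². Wetted perimeter P = b + 2y = 5.11 + 2×1.66 = 8.43 ft.
Hydraulic radius R = A/P = 8.483/8.43 = 1.006 ft.
From Manning's equation, V = (1.486/n) R^(2/3) S^(1/2) = (1.486/0.027) × 1.006^(2/3) × 0.00028^(1/2) = 0.925 ft/s.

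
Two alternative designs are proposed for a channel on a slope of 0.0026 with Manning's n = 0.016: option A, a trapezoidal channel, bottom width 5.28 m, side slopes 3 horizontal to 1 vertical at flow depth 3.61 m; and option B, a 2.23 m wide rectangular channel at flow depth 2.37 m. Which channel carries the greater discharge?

Channel A: With bottom width b = 5.28 m and side slope z = 3: A = (b + zy)y = (5.28 + 3×3.61)×3.61 = 58.16 m²; P = b + 2y√(1+z²) = 5.28 + 2×3.61×3.162 = 28.11 m. Hydraulic radius R = A/P = 58.16/28.11 = 2.069 m. Q_A = (1/0.016)·58.16·2.069^(2/3)·√0.0026 = 300.9 m³/s.
Channel B: Flow area A = b·y = 2.23 × 2.37 = 5.285 m². Wetted perimeter P = b + 2y = 2.23 + 2×2.37 = 6.97 m. Hydraulic radius R = A/P = 5.285/6.97 = 0.7583 m. Q_B = (1/0.016)·5.285·0.7583^(2/3)·√0.0026 = 14.01 m³/s.
Q_A = 300.9 m³/s vs Q_B = 14.01 m³/s, so channel A carries more.

channel A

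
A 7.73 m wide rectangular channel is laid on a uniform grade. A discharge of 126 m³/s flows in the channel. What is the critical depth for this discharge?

y_c = 3 m

For a rectangular channel, critical depth y_c = (q²/g)^(1/3) where q = Q/b = 126/7.73 = 16.3 m²/s.
So y_c = (16.3²/9.81)^(1/3) = 3 m.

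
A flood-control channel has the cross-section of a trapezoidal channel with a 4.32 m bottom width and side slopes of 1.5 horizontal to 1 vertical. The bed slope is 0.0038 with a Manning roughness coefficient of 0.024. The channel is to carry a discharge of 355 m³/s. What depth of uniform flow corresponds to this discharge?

Manning's equation rearranged: A R^(2/3) = nQ / (1·√S) = 0.024 × 355 / (√0.0038) = 138.2.
Trying y = 4.71 m: A R^(2/3) = 99.23 — short.
Trying y = 5.48 m: A R^(2/3) = 138.3 — close enough.

y_n = 5.48 m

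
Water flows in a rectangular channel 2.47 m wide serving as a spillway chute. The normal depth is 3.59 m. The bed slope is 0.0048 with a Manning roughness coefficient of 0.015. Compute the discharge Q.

Q = 38.7 m³/s

Flow area A = b·y = 2.47 × 3.59 = 8.867 m². Wetted perimeter P = b + 2y = 2.47 + 2×3.59 = 9.65 m.
Hydraulic radius R = A/P = 8.867/9.65 = 0.9189 m.
Manning's equation: Q = (1/n) A R^(2/3) S^(1/2) = (1/0.015) × 8.867 × 0.9189^(2/3) × 0.0048^(1/2) = 38.7 m³/s.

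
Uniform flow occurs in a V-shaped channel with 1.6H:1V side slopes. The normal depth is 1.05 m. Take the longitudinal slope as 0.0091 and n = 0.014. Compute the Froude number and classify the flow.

supercritical

For a triangular section with side slope z = 1.6: A = zy² = 1.6×1.05² = 1.764 m²; P = 2y√(1+z²) = 2×1.05×1.887 = 3.962 m.
Hydraulic radius R = A/P = 1.764/3.962 = 0.4452 m.
V = (1/n) R^(2/3) √S = (1/0.014) × 0.4452^(2/3) × √0.0091 = 3.973 m/s. Hydraulic depth D_h = A/T = 1.764/3.36 = 0.525 m.
Froude number Fr = V/√(g·D_h) = 3.973/√(9.81×0.525) = 1.75, which is greater than 1, so the flow is supercritical.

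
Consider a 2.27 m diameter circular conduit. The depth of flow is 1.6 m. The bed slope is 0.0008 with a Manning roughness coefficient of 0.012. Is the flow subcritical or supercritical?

subcritical

For a circular section of diameter D = 2.27 m at depth y = 1.6 m, the central angle is θ = 2 arccos(1 − 2y/D) = 3.986 rad. Then A = (D²/8)(θ − sin θ) = 3.049 m² and P = Dθ/2 = 4.524 m.
Hydraulic radius R = A/P = 3.049/4.524 = 0.6739 m.
V = (1/n) R^(2/3) √S = (1/0.012) × 0.6739^(2/3) × √0.0008 = 1.812 m/s. Hydraulic depth D_h = A/T = 3.049/2.071 = 1.472 m.
Froude number Fr = V/√(g·D_h) = 1.812/√(9.81×1.472) = 0.477, which is less than 1, so the flow is subcritical.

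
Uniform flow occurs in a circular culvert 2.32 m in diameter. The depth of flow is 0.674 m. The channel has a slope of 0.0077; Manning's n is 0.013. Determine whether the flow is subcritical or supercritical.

supercritical

For a circular section of diameter D = 2.32 m at depth y = 0.674 m, the central angle is θ = 2 arccos(1 − 2y/D) = 2.277 rad. Then A = (D²/8)(θ − sin θ) = 1.02 m² and P = Dθ/2 = 2.641 m.
Hydraulic radius R = A/P = 1.02/2.641 = 0.3862 m.
V = (1/n) R^(2/3) √S = (1/0.013) × 0.3862^(2/3) × √0.0077 = 3.58 m/s. Hydraulic depth D_h = A/T = 1.02/2.107 = 0.4842 m.
Froude number Fr = V/√(g·D_h) = 3.58/√(9.81×0.4842) = 1.64, which is greater than 1, so the flow is supercritical.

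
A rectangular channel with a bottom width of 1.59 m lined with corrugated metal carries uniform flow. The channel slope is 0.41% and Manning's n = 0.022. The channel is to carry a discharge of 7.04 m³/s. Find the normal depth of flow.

y_n = 2.18 m

Manning's equation rearranged: A R^(2/3) = nQ / (1·√S) = 0.022 × 7.04 / (√0.0041) = 2.419.
Try y = 2.54 m: A R^(2/3) = 2.89 — too large.
Try y = 1.77 m: A R^(2/3) = 1.886 — too small.
Try y = 2.18 m: A R^(2/3) = 2.418 — close enough.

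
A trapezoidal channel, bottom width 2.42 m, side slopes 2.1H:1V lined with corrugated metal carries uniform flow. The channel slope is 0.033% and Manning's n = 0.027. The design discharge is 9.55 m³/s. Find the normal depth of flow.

Manning's equation rearranged: A R^(2/3) = nQ / (1·√S) = 0.027 × 9.55 / (√0.00033) = 14.19.
Try y = 1.69 m: A R^(2/3) = 9.96 — too small.
Try y = 1.99 m: A R^(2/3) = 14.2 — close enough.

y_n = 1.99 m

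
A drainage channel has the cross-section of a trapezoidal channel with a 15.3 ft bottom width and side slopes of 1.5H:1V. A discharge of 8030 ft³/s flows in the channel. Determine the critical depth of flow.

y_c = 13.5 ft

At critical depth, Q² T / (g A³) = 1, i.e. A³/T = Q²/g = 8030²/32.2 = 2003000.
Try y = 11.5 ft: A³/T = 1053000 — too small.
Try y = 17 ft: A³/T = 5033000 — too large.
Try y = 13.5 ft: A³/T = 1981000 — close enough.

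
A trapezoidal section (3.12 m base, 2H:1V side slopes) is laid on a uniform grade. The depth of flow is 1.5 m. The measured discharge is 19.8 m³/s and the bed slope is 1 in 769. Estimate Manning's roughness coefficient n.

With bottom width b = 3.12 m and side slope z = 2: A = (b + zy)y = (3.12 + 2×1.5)×1.5 = 9.18 m²; P = b + 2y√(1+z²) = 3.12 + 2×1.5×2.236 = 9.828 m.
Hydraulic radius R = A/P = 9.18/9.828 = 0.934 m.
Rearranging Manning's equation: n = (1/Q) A R^(2/3) S^(1/2) = (1/19.8) × 9.18 × 0.934^(2/3) × √0.0013 = 0.016.

n = 0.016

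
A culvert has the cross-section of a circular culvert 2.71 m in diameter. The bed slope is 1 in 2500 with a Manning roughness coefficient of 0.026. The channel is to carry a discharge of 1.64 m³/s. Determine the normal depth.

y_n = 1.32 m

Manning's equation rearranged: A R^(2/3) = nQ / (1·√S) = 0.026 × 1.64 / (√0.0004) = 2.132.
At y = 1.13 m: A R^(2/3) = 1.617 — too small.
At y = 1.57 m: A R^(2/3) = 2.831 — too large.
At y = 1.32 m: A R^(2/3) = 2.128 — ≈ 2.132.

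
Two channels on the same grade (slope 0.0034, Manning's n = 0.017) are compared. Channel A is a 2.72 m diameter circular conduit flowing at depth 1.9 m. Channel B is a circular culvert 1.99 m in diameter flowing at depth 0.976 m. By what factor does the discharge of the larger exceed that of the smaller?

3.97

Channel A: For a circular section of diameter D = 2.72 m at depth y = 1.9 m, the central angle is θ = 2 arccos(1 − 2y/D) = 3.958 rad. Then A = (D²/8)(θ − sin θ) = 4.335 m² and P = Dθ/2 = 5.383 m. Hydraulic radius R = A/P = 4.335/5.383 = 0.8052 m. Q_A = (1/0.017)·4.335·0.8052^(2/3)·√0.0034 = 12.87 m³/s.
Channel B: For a circular section of diameter D = 1.99 m at depth y = 0.976 m, the central angle is θ = 2 arccos(1 − 2y/D) = 3.103 rad. Then A = (D²/8)(θ − sin θ) = 1.517 m² and P = Dθ/2 = 3.088 m. Hydraulic radius R = A/P = 1.517/3.088 = 0.4914 m. Q_B = (1/0.017)·1.517·0.4914^(2/3)·√0.0034 = 3.241 m³/s.
The larger discharge is 12.87 m³/s and the smaller is 3.241 m³/s; the ratio is 3.97.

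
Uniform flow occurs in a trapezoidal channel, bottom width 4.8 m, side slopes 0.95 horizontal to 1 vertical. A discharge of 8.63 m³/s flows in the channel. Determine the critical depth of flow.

At critical depth, Q² T / (g A³) = 1, i.e. A³/T = Q²/g = 8.63²/9.81 = 7.592.
At y = 0.745 m: A³/T = 11.12 — too large.
At y = 0.578 m: A³/T = 5.011 — too small.
At y = 0.66 m: A³/T = 7.59 — close enough.

y_c = 0.66 m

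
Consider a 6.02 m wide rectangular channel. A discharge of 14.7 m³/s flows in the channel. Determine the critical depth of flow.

y_c = 0.847 m

For a rectangular channel, critical depth y_c = (q²/g)^(1/3) where q = Q/b = 14.7/6.02 = 2.442 m²/s.
So y_c = (2.442²/9.81)^(1/3) = 0.847 m.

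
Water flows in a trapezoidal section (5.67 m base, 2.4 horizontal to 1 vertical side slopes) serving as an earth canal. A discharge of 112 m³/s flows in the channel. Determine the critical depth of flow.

At critical depth, Q² T / (g A³) = 1, i.e. A³/T = Q²/g = 112²/9.81 = 1279.
At y = 2.94 m: A³/T = 2648 — high.
At y = 2.09 m: A³/T = 709.5 — low.
At y = 2.44 m: A³/T = 1280 — matches.

y_c = 2.44 m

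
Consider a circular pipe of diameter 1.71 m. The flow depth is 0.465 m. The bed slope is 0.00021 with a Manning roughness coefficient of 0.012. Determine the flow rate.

For a circular section of diameter D = 1.71 m at depth y = 0.465 m, the central angle is θ = 2 arccos(1 − 2y/D) = 2.194 rad. Then A = (D²/8)(θ − sin θ) = 0.5053 m² and P = Dθ/2 = 1.876 m.
Hydraulic radius R = A/P = 0.5053/1.876 = 0.2693 m.
Manning's equation: Q = (1/n) A R^(2/3) S^(1/2) = (1/0.012) × 0.5053 × 0.2693^(2/3) × 0.00021^(1/2) = 0.254 m³/s.

Q = 0.254 m³/s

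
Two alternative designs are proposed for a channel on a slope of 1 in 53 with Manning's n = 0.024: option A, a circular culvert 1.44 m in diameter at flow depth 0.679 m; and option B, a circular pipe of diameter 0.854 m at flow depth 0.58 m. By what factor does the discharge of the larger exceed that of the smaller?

2.26

Channel A: For a circular section of diameter D = 1.44 m at depth y = 0.679 m, the central angle is θ = 2 arccos(1 − 2y/D) = 3.028 rad. Then A = (D²/8)(θ − sin θ) = 0.7553 m² and P = Dθ/2 = 2.18 m. Hydraulic radius R = A/P = 0.7553/2.18 = 0.3465 m. Q_A = (1/0.024)·0.7553·0.3465^(2/3)·√0.01887 = 2.132 m³/s.
Channel B: For a circular section of diameter D = 0.854 m at depth y = 0.58 m, the central angle is θ = 2 arccos(1 − 2y/D) = 3.875 rad. Then A = (D²/8)(θ − sin θ) = 0.4142 m² and P = Dθ/2 = 1.654 m. Hydraulic radius R = A/P = 0.4142/1.654 = 0.2504 m. Q_B = (1/0.024)·0.4142·0.2504^(2/3)·√0.01887 = 0.9417 m³/s.
The larger discharge is 2.132 m³/s and the smaller is 0.9417 m³/s; the ratio is 2.26.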